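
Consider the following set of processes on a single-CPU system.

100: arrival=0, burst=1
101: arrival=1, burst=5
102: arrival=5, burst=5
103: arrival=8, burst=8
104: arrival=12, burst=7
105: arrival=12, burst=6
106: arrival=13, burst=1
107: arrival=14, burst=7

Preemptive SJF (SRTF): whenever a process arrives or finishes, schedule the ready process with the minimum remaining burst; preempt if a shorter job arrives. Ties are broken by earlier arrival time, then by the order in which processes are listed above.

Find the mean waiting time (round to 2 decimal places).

Gantt: | 100 0-1 | 101 1-6 | 102 6-11 | 103 11-12 | 105 12-13 | 106 13-14 | 105 14-19 | 103 19-26 | 104 26-33 | 107 33-40 |
Completion: 100=1  101=6  102=11  103=26  104=33  105=19  106=14  107=40
Turnaround (C−A): 100=1  101=5  102=6  103=18  104=21  105=7  106=1  107=26
Waiting times: 100=0, 101=0, 102=1, 103=10, 104=14, 105=1, 106=0, 107=19
Average waiting = (0+0+1+10+14+1+0+19) / 8 = 45/8 = 5.63

5.63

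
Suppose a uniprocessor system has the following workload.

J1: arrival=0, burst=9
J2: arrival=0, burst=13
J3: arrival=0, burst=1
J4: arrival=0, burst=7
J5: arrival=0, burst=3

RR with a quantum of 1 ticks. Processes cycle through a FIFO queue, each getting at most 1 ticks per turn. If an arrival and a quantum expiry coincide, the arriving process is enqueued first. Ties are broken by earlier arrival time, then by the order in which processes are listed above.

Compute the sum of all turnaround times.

102

Schedule: | J1 0-1 | J2 1-2 | J3 2-3 | J4 3-4 | J5 4-5 | J1 5-6 | J2 6-7 | J4 7-8 | J5 8-9 | J1 9-10 | J2 10-11 | J4 11-12 | J5 12-13 | J1 13-14 | J2 14-15 | J4 15-16 | J1 16-17 | J2 17-18 | J4 18-19 | J1 19-20 | J2 20-21 | J4 21-22 | J1 22-23 | J2 23-24 | J4 24-25 | J1 25-26 | J2 26-27 | J1 27-28 | J2 28-33 |
Completion: J1=28  J2=33  J3=3  J4=25  J5=13
Turnaround = completion − arrival: J1=28, J2=33, J3=3, J4=25, J5=13
Total turnaround = 28 + 33 + 3 + 25 + 13 = 102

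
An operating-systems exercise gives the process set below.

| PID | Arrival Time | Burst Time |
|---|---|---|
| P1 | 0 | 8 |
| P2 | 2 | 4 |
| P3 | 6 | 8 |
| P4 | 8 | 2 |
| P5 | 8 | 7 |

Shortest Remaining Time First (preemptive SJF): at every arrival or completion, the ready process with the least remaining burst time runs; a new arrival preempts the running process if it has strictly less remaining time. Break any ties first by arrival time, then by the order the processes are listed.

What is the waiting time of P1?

Schedule: | P1 0-2 | P2 2-6 | P1 6-8 | P4 8-10 | P1 10-14 | P5 14-21 | P3 21-29 |
Completion: P1=14  P2=6  P3=29  P4=10  P5=21
Turnaround (C−A): P1=14  P2=4  P3=23  P4=2  P5=13
Waiting(P1) = turnaround − burst = 14 − 8 = 6

6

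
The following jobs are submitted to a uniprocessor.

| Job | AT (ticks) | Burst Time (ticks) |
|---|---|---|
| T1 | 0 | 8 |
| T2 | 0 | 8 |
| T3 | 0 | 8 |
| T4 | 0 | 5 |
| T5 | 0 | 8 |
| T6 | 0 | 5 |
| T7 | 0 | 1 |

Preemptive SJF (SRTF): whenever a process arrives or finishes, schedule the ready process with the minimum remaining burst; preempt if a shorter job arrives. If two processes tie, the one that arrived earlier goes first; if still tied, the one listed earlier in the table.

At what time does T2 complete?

27

Gantt: | T7 0-1 | T4 1-6 | T6 6-11 | T1 11-19 | T2 19-27 | T3 27-35 | T5 35-43 |
Completion: T1=19  T2=27  T3=35  T4=6  T5=43  T6=11  T7=1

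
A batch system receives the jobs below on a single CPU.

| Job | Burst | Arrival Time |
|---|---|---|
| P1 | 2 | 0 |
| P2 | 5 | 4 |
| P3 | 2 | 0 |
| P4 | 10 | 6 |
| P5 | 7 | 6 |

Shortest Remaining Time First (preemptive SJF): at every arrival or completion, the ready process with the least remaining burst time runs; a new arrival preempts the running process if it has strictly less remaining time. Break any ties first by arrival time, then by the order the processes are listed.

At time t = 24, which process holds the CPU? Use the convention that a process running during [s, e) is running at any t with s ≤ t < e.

P4

Gantt: | P1 0-2 | P3 2-4 | P2 4-9 | P5 9-16 | P4 16-26 |
Completion: P1=2  P2=9  P3=4  P4=26  P5=16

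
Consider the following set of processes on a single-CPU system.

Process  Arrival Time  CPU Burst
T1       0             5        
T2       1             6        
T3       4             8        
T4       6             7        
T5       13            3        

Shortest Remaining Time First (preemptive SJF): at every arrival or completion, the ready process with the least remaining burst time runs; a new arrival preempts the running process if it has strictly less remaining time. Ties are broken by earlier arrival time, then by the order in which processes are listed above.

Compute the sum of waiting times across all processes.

29

Gantt: | T1 0-5 | T2 5-11 | T4 11-13 | T5 13-16 | T4 16-21 | T3 21-29 |
Completion: T1=5  T2=11  T3=29  T4=21  T5=16
Turnaround (C−A): T1=5  T2=10  T3=25  T4=15  T5=3
Waiting = turnaround − burst: T1=0, T2=4, T3=17, T4=8, T5=0
Total waiting = 0 + 4 + 17 + 8 + 0 = 29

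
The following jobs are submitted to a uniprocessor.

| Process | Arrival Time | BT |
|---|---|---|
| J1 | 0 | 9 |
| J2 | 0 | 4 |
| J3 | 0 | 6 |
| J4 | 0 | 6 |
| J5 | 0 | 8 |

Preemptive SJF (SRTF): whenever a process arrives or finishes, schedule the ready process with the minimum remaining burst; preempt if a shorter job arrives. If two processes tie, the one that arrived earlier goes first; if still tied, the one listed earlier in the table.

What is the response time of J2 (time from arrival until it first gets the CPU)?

Timeline: | J2 0-4 | J3 4-10 | J4 10-16 | J5 16-24 | J1 24-33 |
Completion: J1=33  J2=4  J3=10  J4=16  J5=24
Response(J2) = first start − arrival = 0 − 0 = 0

0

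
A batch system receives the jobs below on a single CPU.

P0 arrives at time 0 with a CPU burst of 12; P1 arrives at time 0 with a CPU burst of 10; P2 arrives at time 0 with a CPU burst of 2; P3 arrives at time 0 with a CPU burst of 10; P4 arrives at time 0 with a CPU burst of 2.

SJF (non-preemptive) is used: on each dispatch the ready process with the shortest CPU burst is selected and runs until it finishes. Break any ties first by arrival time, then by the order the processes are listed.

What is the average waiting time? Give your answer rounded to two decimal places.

8.80

Gantt: | P2 0-2 | P4 2-4 | P1 4-14 | P3 14-24 | P0 24-36 |
Completion: P0=36  P1=14  P2=2  P3=24  P4=4
Waiting times: P0=24, P1=4, P2=0, P3=14, P4=2
Average waiting = (24+4+0+14+2) / 5 = 44/5 = 8.80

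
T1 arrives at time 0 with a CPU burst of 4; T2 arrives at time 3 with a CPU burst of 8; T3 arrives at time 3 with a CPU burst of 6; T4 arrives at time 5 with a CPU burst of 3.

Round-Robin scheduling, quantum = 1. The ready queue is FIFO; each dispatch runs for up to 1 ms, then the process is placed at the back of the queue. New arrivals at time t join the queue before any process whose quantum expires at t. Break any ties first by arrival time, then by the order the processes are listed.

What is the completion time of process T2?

21

Schedule: | T1 0-3 | T2 3-4 | T3 4-5 | T1 5-6 | T2 6-7 | T4 7-8 | T3 8-9 | T2 9-10 | T4 10-11 | T3 11-12 | T2 12-13 | T4 13-14 | T3 14-15 | T2 15-16 | T3 16-17 | T2 17-18 | T3 18-19 | T2 19-21 |
Completion: T1=6  T2=21  T3=19  T4=14
Turnaround (C−A): T1=6  T2=18  T3=16  T4=9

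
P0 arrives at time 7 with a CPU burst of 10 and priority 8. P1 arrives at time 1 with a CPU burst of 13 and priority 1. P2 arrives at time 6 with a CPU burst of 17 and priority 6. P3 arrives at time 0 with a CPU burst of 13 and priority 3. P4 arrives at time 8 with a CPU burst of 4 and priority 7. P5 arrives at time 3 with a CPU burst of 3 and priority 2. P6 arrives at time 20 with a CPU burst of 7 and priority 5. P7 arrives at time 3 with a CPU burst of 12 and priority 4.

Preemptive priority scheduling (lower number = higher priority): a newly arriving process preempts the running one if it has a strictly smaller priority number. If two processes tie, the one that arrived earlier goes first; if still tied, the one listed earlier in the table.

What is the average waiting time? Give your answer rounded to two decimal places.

29.38

Schedule: | P3 0-1 | P1 1-14 | P5 14-17 | P3 17-29 | P7 29-41 | P6 41-48 | P2 48-65 | P4 65-69 | P0 69-79 |
Completion: P0=79  P1=14  P2=65  P3=29  P4=69  P5=17  P6=48  P7=41
Turnaround (C−A): P0=72  P1=13  P2=59  P3=29  P4=61  P5=14  P6=28  P7=38
Waiting times: P0=62, P1=0, P2=42, P3=16, P4=57, P5=11, P6=21, P7=26
Average waiting = (62+0+42+16+57+11+21+26) / 8 = 235/8 = 29.38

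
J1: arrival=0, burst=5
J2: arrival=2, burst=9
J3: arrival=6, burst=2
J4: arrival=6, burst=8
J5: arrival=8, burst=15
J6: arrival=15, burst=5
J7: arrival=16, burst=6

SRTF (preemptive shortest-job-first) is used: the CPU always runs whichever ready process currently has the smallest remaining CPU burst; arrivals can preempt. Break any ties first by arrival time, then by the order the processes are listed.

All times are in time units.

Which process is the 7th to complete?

J5

Gantt: | J1 0-5 | J2 5-6 | J3 6-8 | J2 8-16 | J6 16-21 | J7 21-27 | J4 27-35 | J5 35-50 |
Completion: J1=5  J2=16  J3=8  J4=35  J5=50  J6=21  J7=27
Turnaround (C−A): J1=5  J2=14  J3=2  J4=29  J5=42  J6=6  J7=11
Finish order: J1 → J3 → J2 → J6 → J7 → J4 → J5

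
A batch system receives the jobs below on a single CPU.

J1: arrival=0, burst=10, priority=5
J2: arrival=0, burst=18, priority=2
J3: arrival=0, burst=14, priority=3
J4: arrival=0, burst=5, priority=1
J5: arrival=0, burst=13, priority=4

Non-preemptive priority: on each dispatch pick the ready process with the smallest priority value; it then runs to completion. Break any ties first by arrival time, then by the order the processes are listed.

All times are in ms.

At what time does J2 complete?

Schedule: | J4 0-5 | J2 5-23 | J3 23-37 | J5 37-50 | J1 50-60 |
Completion: J1=60  J2=23  J3=37  J4=5  J5=50
Turnaround (C−A): J1=60  J2=23  J3=37  J4=5  J5=50

23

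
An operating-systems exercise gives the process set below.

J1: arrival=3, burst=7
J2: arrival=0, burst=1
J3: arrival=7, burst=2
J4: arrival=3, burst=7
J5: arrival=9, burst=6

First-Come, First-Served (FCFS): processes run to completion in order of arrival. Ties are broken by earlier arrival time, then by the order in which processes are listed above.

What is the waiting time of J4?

Timeline: | J2 0-1 | idle 1-3 | J1 3-10 | J4 10-17 | J3 17-19 | J5 19-25 |
Completion: J1=10  J2=1  J3=19  J4=17  J5=25
Turnaround (C−A): J1=7  J2=1  J3=12  J4=14  J5=16
Waiting(J4) = turnaround − burst = 14 − 7 = 7

7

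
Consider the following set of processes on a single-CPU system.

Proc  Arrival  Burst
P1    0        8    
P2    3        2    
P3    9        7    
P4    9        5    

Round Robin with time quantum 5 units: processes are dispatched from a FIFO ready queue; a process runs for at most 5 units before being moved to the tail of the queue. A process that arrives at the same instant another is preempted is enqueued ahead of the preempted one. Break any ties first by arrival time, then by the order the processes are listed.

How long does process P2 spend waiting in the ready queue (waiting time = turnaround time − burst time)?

2

Timeline: | P1 0-5 | P2 5-7 | P1 7-10 | P3 10-15 | P4 15-20 | P3 20-22 |
Completion: P1=10  P2=7  P3=22  P4=20
Turnaround (C−A): P1=10  P2=4  P3=13  P4=11
Waiting(P2) = turnaround − burst = 4 − 2 = 2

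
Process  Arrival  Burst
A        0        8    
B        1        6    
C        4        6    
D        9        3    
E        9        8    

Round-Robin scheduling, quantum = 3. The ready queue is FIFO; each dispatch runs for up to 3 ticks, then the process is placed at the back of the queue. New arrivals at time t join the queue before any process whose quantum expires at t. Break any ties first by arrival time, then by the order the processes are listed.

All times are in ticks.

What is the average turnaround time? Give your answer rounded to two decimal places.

18.00

Schedule: | A 0-3 | B 3-6 | A 6-9 | C 9-12 | B 12-15 | D 15-18 | E 18-21 | A 21-23 | C 23-26 | E 26-31 |
Completion: A=23  B=15  C=26  D=18  E=31
Turnaround times: A=23, B=14, C=22, D=9, E=22
Average turnaround = (23+14+22+9+22) / 5 = 90/5 = 18.00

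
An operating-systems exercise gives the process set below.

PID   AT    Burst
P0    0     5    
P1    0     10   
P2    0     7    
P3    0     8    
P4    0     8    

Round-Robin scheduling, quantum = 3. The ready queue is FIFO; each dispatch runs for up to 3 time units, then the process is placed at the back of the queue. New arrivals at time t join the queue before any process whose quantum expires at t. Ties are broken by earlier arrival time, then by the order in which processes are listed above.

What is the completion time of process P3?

Gantt: | P0 0-3 | P1 3-6 | P2 6-9 | P3 9-12 | P4 12-15 | P0 15-17 | P1 17-20 | P2 20-23 | P3 23-26 | P4 26-29 | P1 29-32 | P2 32-33 | P3 33-35 | P4 35-37 | P1 37-38 |
Completion: P0=17  P1=38  P2=33  P3=35  P4=37

35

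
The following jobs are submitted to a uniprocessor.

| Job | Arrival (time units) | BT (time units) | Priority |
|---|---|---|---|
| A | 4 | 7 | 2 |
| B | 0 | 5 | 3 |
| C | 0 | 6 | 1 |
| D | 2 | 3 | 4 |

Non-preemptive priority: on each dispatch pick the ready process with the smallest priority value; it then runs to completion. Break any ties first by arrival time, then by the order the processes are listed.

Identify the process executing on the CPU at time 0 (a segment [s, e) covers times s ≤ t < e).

C

Schedule: | C 0-6 | A 6-13 | B 13-18 | D 18-21 |
Completion: A=13  B=18  C=6  D=21
Turnaround (C−A): A=9  B=18  C=6  D=19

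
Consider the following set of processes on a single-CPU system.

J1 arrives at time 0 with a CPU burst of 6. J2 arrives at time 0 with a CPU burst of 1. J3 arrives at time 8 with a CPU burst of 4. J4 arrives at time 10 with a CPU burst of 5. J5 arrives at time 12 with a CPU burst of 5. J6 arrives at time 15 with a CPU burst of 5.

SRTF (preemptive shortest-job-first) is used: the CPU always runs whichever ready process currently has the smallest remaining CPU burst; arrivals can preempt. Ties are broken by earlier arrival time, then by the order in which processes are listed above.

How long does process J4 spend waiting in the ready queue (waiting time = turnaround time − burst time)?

Schedule: | J2 0-1 | J1 1-7 | idle 7-8 | J3 8-12 | J4 12-17 | J5 17-22 | J6 22-27 |
Completion: J1=7  J2=1  J3=12  J4=17  J5=22  J6=27
Waiting(J4) = turnaround − burst = 7 − 5 = 2

2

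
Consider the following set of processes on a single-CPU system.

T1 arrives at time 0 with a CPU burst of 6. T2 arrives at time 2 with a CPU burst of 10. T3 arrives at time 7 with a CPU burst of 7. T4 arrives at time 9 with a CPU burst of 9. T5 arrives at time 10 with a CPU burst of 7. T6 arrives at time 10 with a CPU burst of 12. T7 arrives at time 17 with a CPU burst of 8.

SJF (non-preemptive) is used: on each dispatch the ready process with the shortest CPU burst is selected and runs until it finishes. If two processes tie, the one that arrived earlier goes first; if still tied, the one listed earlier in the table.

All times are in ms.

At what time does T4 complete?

47

Timeline: | T1 0-6 | T2 6-16 | T3 16-23 | T5 23-30 | T7 30-38 | T4 38-47 | T6 47-59 |
Completion: T1=6  T2=16  T3=23  T4=47  T5=30  T6=59  T7=38
Turnaround (C−A): T1=6  T2=14  T3=16  T4=38  T5=20  T6=49  T7=21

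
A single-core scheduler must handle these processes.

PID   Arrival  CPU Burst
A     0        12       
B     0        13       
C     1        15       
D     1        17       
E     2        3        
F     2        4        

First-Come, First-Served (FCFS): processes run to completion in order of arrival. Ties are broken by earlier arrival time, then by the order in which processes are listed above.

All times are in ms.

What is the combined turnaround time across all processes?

Gantt: | A 0-12 | B 12-25 | C 25-40 | D 40-57 | E 57-60 | F 60-64 |
Completion: A=12  B=25  C=40  D=57  E=60  F=64
Turnaround (C−A): A=12  B=25  C=39  D=56  E=58  F=62
Turnaround = completion − arrival: A=12, B=25, C=39, D=56, E=58, F=62
Total turnaround = 12 + 25 + 39 + 56 + 58 + 62 = 252

252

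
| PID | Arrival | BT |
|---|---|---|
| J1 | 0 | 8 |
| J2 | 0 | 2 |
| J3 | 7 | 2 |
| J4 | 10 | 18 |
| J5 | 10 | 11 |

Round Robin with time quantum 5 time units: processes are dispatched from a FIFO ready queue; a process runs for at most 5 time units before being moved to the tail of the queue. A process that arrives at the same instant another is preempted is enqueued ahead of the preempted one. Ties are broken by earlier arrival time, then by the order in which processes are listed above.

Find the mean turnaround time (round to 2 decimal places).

Gantt: | J1 0-5 | J2 5-7 | J1 7-10 | J3 10-12 | J4 12-17 | J5 17-22 | J4 22-27 | J5 27-32 | J4 32-37 | J5 37-38 | J4 38-41 |
Completion: J1=10  J2=7  J3=12  J4=41  J5=38
Turnaround times: J1=10, J2=7, J3=5, J4=31, J5=28
Average turnaround = (10+7+5+31+28) / 5 = 81/5 = 16.20

16.20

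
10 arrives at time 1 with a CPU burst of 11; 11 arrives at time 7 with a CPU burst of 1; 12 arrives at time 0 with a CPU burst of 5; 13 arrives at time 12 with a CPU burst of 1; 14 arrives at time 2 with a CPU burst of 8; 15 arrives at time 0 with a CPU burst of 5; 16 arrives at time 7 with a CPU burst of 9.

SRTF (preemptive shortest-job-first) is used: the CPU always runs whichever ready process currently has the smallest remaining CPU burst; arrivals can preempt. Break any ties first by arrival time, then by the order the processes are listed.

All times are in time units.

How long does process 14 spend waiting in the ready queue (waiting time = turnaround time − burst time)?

10

Timeline: | 12 0-5 | 15 5-7 | 11 7-8 | 15 8-11 | 14 11-12 | 13 12-13 | 14 13-20 | 16 20-29 | 10 29-40 |
Completion: 10=40  11=8  12=5  13=13  14=20  15=11  16=29
Waiting(14) = turnaround − burst = 18 − 8 = 10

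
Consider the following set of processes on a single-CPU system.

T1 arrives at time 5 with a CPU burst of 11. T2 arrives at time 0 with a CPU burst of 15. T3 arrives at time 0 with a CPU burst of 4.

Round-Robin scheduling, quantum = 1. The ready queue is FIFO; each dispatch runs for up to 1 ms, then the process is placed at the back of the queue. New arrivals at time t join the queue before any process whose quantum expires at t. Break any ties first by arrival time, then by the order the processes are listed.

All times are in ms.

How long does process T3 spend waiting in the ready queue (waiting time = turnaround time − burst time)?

5

Schedule: | T2 0-1 | T3 1-2 | T2 2-3 | T3 3-4 | T2 4-5 | T3 5-6 | T1 6-7 | T2 7-8 | T3 8-9 | T1 9-10 | T2 10-11 | T1 11-12 | T2 12-13 | T1 13-14 | T2 14-15 | T1 15-16 | T2 16-17 | T1 17-18 | T2 18-19 | T1 19-20 | T2 20-21 | T1 21-22 | T2 22-23 | T1 23-24 | T2 24-25 | T1 25-26 | T2 26-27 | T1 27-28 | T2 28-30 |
Completion: T1=28  T2=30  T3=9
Waiting(T3) = turnaround − burst = 9 − 4 = 5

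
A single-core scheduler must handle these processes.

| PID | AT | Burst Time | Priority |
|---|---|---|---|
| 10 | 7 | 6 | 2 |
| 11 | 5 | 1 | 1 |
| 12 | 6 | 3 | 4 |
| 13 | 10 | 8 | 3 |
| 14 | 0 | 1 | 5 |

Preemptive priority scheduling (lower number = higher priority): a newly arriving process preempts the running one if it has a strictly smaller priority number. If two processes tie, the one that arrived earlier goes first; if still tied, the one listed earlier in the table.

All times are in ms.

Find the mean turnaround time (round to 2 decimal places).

Timeline: | 14 0-1 | idle 1-5 | 11 5-6 | 12 6-7 | 10 7-13 | 13 13-21 | 12 21-23 |
Completion: 10=13  11=6  12=23  13=21  14=1
Turnaround (C−A): 10=6  11=1  12=17  13=11  14=1
Turnaround times: 10=6, 11=1, 12=17, 13=11, 14=1
Average turnaround = (6+1+17+11+1) / 5 = 36/5 = 7.20

7.20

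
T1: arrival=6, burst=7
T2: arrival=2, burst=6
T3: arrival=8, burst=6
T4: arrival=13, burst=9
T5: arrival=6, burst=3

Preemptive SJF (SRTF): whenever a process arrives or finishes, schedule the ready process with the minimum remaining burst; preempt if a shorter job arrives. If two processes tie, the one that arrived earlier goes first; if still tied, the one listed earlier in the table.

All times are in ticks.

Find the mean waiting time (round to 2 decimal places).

Timeline: | idle 0-2 | T2 2-8 | T5 8-11 | T3 11-17 | T1 17-24 | T4 24-33 |
Completion: T1=24  T2=8  T3=17  T4=33  T5=11
Turnaround (C−A): T1=18  T2=6  T3=9  T4=20  T5=5
Waiting times: T1=11, T2=0, T3=3, T4=11, T5=2
Average waiting = (11+0+3+11+2) / 5 = 27/5 = 5.40

5.40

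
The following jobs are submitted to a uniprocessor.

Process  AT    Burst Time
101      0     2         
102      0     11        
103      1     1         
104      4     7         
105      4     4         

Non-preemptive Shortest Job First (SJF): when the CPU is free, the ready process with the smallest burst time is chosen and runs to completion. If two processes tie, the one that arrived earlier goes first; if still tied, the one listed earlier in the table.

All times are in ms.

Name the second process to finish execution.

103

Timeline: | 101 0-2 | 103 2-3 | 102 3-14 | 105 14-18 | 104 18-25 |
Completion: 101=2  102=14  103=3  104=25  105=18
Turnaround (C−A): 101=2  102=14  103=2  104=21  105=14
Finish order: 101 → 103 → 102 → 105 → 104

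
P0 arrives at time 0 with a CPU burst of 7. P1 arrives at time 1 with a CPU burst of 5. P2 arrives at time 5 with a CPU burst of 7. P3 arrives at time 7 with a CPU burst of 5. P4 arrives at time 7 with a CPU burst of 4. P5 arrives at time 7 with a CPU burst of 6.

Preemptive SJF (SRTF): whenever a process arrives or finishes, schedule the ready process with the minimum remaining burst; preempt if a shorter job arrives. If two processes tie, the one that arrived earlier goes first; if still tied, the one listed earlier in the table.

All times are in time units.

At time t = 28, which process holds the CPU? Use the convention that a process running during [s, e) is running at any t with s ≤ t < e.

P2

Gantt: | P0 0-1 | P1 1-6 | P0 6-7 | P4 7-11 | P0 11-16 | P3 16-21 | P5 21-27 | P2 27-34 |
Completion: P0=16  P1=6  P2=34  P3=21  P4=11  P5=27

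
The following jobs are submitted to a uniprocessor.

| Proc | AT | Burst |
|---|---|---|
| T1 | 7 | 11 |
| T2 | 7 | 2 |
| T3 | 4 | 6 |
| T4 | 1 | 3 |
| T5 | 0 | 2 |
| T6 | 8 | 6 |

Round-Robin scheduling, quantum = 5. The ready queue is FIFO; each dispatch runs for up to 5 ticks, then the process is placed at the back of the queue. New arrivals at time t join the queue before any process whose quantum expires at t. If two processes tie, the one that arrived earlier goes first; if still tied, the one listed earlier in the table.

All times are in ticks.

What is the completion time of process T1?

30

Gantt: | T5 0-2 | T4 2-5 | T3 5-10 | T1 10-15 | T2 15-17 | T6 17-22 | T3 22-23 | T1 23-28 | T6 28-29 | T1 29-30 |
Completion: T1=30  T2=17  T3=23  T4=5  T5=2  T6=29
Turnaround (C−A): T1=23  T2=10  T3=19  T4=4  T5=2  T6=21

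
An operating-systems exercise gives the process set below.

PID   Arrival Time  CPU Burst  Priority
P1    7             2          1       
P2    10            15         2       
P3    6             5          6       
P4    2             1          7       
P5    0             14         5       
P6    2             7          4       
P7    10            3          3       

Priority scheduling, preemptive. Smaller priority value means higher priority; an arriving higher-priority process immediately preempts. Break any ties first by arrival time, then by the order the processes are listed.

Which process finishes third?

P7

Schedule: | P5 0-2 | P6 2-7 | P1 7-9 | P6 9-10 | P2 10-25 | P7 25-28 | P6 28-29 | P5 29-41 | P3 41-46 | P4 46-47 |
Completion: P1=9  P2=25  P3=46  P4=47  P5=41  P6=29  P7=28
Finish order: P1 → P2 → P7 → P6 → P5 → P3 → P4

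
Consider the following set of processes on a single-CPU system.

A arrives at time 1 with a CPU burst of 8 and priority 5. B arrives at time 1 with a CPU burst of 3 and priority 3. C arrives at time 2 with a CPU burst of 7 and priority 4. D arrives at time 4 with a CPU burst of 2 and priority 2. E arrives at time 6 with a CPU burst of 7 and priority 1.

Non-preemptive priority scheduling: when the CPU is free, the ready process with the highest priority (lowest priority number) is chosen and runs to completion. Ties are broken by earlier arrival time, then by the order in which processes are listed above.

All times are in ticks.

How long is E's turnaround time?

7

Timeline: | idle 0-1 | B 1-4 | D 4-6 | E 6-13 | C 13-20 | A 20-28 |
Completion: A=28  B=4  C=20  D=6  E=13
Turnaround (C−A): A=27  B=3  C=18  D=2  E=7
Turnaround(E) = completion − arrival = 13 − 6 = 7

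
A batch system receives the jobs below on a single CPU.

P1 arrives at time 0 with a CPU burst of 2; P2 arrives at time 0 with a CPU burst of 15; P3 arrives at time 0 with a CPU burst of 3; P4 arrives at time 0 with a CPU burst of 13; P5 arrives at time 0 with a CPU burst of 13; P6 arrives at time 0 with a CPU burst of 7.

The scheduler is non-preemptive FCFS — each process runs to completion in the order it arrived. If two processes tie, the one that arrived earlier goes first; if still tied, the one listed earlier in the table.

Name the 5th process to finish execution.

Timeline: | P1 0-2 | P2 2-17 | P3 17-20 | P4 20-33 | P5 33-46 | P6 46-53 |
Completion: P1=2  P2=17  P3=20  P4=33  P5=46  P6=53
Turnaround (C−A): P1=2  P2=17  P3=20  P4=33  P5=46  P6=53
Finish order: P1 → P2 → P3 → P4 → P5 → P6

P5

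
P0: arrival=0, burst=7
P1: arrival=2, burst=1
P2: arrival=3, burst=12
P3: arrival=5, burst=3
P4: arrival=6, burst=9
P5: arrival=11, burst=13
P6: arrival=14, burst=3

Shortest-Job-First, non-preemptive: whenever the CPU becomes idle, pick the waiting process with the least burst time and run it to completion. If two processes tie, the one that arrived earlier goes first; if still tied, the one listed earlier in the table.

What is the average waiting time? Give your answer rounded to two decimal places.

9.00

Schedule: | P0 0-7 | P1 7-8 | P3 8-11 | P4 11-20 | P6 20-23 | P2 23-35 | P5 35-48 |
Completion: P0=7  P1=8  P2=35  P3=11  P4=20  P5=48  P6=23
Waiting times: P0=0, P1=5, P2=20, P3=3, P4=5, P5=24, P6=6
Average waiting = (0+5+20+3+5+24+6) / 7 = 63/7 = 9.00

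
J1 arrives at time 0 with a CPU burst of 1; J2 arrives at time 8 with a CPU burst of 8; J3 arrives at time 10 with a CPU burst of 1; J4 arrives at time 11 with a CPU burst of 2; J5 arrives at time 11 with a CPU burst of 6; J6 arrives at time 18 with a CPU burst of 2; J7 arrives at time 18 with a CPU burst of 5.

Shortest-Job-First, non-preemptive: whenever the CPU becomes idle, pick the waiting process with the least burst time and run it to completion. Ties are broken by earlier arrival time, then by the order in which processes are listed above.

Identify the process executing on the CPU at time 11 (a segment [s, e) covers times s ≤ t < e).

J2

Timeline: | J1 0-1 | idle 1-8 | J2 8-16 | J3 16-17 | J4 17-19 | J6 19-21 | J7 21-26 | J5 26-32 |
Completion: J1=1  J2=16  J3=17  J4=19  J5=32  J6=21  J7=26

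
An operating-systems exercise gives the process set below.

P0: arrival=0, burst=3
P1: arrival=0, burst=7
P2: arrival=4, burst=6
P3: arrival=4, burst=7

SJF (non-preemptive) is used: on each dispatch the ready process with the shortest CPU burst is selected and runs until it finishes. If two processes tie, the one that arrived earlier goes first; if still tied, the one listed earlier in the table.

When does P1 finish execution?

10

Schedule: | P0 0-3 | P1 3-10 | P2 10-16 | P3 16-23 |
Completion: P0=3  P1=10  P2=16  P3=23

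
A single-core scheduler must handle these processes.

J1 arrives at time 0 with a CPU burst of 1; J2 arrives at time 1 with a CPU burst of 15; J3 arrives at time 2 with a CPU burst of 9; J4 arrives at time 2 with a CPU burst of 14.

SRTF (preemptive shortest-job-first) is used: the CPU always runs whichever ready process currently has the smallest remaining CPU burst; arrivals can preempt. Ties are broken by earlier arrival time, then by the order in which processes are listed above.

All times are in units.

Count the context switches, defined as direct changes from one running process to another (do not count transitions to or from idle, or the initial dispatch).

4

Timeline: | J1 0-1 | J2 1-2 | J3 2-11 | J2 11-25 | J4 25-39 |
Completion: J1=1  J2=25  J3=11  J4=39
Turnaround (C−A): J1=1  J2=24  J3=9  J4=37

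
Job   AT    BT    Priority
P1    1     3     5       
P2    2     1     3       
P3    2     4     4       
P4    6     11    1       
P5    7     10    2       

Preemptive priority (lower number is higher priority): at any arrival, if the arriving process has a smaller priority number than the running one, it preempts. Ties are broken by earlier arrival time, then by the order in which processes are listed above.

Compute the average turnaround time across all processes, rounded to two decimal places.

Timeline: | idle 0-1 | P1 1-2 | P2 2-3 | P3 3-6 | P4 6-17 | P5 17-27 | P3 27-28 | P1 28-30 |
Completion: P1=30  P2=3  P3=28  P4=17  P5=27
Turnaround (C−A): P1=29  P2=1  P3=26  P4=11  P5=20
Turnaround times: P1=29, P2=1, P3=26, P4=11, P5=20
Average turnaround = (29+1+26+11+20) / 5 = 87/5 = 17.40

17.40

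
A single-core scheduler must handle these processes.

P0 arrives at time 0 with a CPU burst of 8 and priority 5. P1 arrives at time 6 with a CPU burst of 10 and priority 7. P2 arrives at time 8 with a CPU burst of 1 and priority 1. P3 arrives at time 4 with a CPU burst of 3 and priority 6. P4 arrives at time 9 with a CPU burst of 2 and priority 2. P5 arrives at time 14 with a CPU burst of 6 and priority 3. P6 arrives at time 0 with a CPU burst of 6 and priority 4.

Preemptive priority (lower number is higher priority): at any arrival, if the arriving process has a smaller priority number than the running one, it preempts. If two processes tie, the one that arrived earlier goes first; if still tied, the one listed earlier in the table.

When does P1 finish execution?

Schedule: | P6 0-6 | P0 6-8 | P2 8-9 | P4 9-11 | P0 11-14 | P5 14-20 | P0 20-23 | P3 23-26 | P1 26-36 |
Completion: P0=23  P1=36  P2=9  P3=26  P4=11  P5=20  P6=6
Turnaround (C−A): P0=23  P1=30  P2=1  P3=22  P4=2  P5=6  P6=6

36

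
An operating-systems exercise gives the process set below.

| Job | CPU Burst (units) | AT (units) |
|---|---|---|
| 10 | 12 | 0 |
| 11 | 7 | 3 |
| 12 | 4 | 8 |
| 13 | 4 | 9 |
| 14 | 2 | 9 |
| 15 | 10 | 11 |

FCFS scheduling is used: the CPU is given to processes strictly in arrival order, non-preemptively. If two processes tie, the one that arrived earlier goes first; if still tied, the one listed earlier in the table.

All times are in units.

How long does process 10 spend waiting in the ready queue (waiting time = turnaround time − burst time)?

Timeline: | 10 0-12 | 11 12-19 | 12 19-23 | 13 23-27 | 14 27-29 | 15 29-39 |
Completion: 10=12  11=19  12=23  13=27  14=29  15=39
Waiting(10) = turnaround − burst = 12 − 12 = 0

0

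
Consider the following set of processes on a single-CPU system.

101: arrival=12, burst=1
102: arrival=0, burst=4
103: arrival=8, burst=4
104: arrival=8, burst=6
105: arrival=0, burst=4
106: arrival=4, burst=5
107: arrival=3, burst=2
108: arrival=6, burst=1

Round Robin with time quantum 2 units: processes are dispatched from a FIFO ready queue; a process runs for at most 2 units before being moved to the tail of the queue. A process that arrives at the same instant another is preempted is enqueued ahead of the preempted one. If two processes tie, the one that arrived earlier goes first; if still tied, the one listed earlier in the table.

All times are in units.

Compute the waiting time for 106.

16

Schedule: | 102 0-2 | 105 2-4 | 102 4-6 | 107 6-8 | 106 8-10 | 105 10-12 | 108 12-13 | 103 13-15 | 104 15-17 | 106 17-19 | 101 19-20 | 103 20-22 | 104 22-24 | 106 24-25 | 104 25-27 |
Completion: 101=20  102=6  103=22  104=27  105=12  106=25  107=8  108=13
Waiting(106) = turnaround − burst = 21 − 5 = 16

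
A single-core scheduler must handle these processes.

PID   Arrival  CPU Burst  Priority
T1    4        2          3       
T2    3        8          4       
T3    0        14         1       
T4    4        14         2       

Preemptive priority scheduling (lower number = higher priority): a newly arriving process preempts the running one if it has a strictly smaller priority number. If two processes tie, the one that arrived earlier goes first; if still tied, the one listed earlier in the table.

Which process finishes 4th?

Timeline: | T3 0-14 | T4 14-28 | T1 28-30 | T2 30-38 |
Completion: T1=30  T2=38  T3=14  T4=28
Finish order: T3 → T4 → T1 → T2

T2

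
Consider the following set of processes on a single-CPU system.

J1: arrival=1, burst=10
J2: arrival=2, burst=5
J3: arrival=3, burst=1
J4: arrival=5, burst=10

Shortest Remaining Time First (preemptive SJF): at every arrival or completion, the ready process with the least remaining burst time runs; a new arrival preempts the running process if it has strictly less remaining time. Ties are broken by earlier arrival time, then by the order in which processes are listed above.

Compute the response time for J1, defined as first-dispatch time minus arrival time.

Gantt: | idle 0-1 | J1 1-2 | J2 2-3 | J3 3-4 | J2 4-8 | J1 8-17 | J4 17-27 |
Completion: J1=17  J2=8  J3=4  J4=27
Turnaround (C−A): J1=16  J2=6  J3=1  J4=22
Response(J1) = first start − arrival = 1 − 1 = 0

0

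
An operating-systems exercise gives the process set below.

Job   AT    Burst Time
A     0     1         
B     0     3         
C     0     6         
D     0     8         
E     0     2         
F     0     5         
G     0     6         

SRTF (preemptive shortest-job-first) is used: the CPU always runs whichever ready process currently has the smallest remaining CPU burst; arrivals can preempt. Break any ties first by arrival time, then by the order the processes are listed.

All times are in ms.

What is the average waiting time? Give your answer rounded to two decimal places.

8.71

Timeline: | A 0-1 | E 1-3 | B 3-6 | F 6-11 | C 11-17 | G 17-23 | D 23-31 |
Completion: A=1  B=6  C=17  D=31  E=3  F=11  G=23
Turnaround (C−A): A=1  B=6  C=17  D=31  E=3  F=11  G=23
Waiting times: A=0, B=3, C=11, D=23, E=1, F=6, G=17
Average waiting = (0+3+11+23+1+6+17) / 7 = 61/7 = 8.71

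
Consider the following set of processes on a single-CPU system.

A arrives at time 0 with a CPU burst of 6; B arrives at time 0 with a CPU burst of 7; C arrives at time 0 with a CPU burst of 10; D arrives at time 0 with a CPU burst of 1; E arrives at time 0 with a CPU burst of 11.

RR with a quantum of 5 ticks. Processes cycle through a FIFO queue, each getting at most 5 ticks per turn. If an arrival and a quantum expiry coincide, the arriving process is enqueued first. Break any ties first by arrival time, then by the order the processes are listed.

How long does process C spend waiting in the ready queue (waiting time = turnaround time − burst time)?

19

Gantt: | A 0-5 | B 5-10 | C 10-15 | D 15-16 | E 16-21 | A 21-22 | B 22-24 | C 24-29 | E 29-35 |
Completion: A=22  B=24  C=29  D=16  E=35
Turnaround (C−A): A=22  B=24  C=29  D=16  E=35
Waiting(C) = turnaround − burst = 29 − 10 = 19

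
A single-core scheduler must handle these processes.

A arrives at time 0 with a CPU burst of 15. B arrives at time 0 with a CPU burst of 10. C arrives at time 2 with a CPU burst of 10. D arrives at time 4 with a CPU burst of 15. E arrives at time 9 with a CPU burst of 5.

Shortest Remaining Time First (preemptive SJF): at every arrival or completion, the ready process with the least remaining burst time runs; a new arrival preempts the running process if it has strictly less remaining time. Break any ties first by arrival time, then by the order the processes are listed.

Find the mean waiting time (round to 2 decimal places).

Gantt: | B 0-10 | E 10-15 | C 15-25 | A 25-40 | D 40-55 |
Completion: A=40  B=10  C=25  D=55  E=15
Waiting times: A=25, B=0, C=13, D=36, E=1
Average waiting = (25+0+13+36+1) / 5 = 75/5 = 15.00

15.00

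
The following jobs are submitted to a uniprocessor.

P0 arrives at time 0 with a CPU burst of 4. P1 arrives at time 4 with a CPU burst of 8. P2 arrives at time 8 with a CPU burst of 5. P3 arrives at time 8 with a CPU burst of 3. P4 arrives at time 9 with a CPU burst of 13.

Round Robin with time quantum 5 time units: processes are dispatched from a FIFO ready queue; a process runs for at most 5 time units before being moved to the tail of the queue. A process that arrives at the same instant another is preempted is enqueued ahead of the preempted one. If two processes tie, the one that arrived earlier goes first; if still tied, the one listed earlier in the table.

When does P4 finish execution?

33

Schedule: | P0 0-4 | P1 4-9 | P2 9-14 | P3 14-17 | P4 17-22 | P1 22-25 | P4 25-33 |
Completion: P0=4  P1=25  P2=14  P3=17  P4=33
Turnaround (C−A): P0=4  P1=21  P2=6  P3=9  P4=24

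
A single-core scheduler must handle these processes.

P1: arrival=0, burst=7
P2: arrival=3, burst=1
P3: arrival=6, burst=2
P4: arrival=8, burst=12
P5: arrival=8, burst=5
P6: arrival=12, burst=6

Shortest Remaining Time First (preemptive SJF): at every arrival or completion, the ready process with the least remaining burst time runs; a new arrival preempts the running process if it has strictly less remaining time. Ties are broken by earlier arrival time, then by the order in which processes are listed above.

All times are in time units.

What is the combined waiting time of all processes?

21

Gantt: | P1 0-3 | P2 3-4 | P1 4-8 | P3 8-10 | P5 10-15 | P6 15-21 | P4 21-33 |
Completion: P1=8  P2=4  P3=10  P4=33  P5=15  P6=21
Turnaround (C−A): P1=8  P2=1  P3=4  P4=25  P5=7  P6=9
Waiting = turnaround − burst: P1=1, P2=0, P3=2, P4=13, P5=2, P6=3
Total waiting = 1 + 0 + 2 + 13 + 2 + 3 = 21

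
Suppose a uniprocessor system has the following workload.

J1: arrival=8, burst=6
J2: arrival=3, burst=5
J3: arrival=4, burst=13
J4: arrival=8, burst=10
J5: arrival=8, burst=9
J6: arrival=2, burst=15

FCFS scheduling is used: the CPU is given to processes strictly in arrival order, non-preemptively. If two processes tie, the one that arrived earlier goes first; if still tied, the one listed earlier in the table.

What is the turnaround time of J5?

52

Timeline: | idle 0-2 | J6 2-17 | J2 17-22 | J3 22-35 | J1 35-41 | J4 41-51 | J5 51-60 |
Completion: J1=41  J2=22  J3=35  J4=51  J5=60  J6=17
Turnaround (C−A): J1=33  J2=19  J3=31  J4=43  J5=52  J6=15
Turnaround(J5) = completion − arrival = 60 − 8 = 52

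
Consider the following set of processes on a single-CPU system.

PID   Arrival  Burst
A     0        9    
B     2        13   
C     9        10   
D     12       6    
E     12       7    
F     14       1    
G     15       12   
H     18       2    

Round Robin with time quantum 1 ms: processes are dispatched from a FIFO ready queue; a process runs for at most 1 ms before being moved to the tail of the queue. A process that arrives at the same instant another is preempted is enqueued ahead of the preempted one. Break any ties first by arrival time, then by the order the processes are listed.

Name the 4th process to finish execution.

Schedule: | A 0-2 | B 2-3 | A 3-4 | B 4-5 | A 5-6 | B 6-7 | A 7-8 | B 8-9 | A 9-10 | C 10-11 | B 11-12 | A 12-13 | C 13-14 | D 14-15 | E 15-16 | B 16-17 | A 17-18 | F 18-19 | C 19-20 | G 20-21 | D 21-22 | E 22-23 | B 23-24 | H 24-25 | A 25-26 | C 26-27 | G 27-28 | D 28-29 | E 29-30 | B 30-31 | H 31-32 | C 32-33 | G 33-34 | D 34-35 | E 35-36 | B 36-37 | C 37-38 | G 38-39 | D 39-40 | E 40-41 | B 41-42 | C 42-43 | G 43-44 | D 44-45 | E 45-46 | B 46-47 | C 47-48 | G 48-49 | E 49-50 | B 50-51 | C 51-52 | G 52-53 | B 53-54 | C 54-55 | G 55-60 |
Completion: A=26  B=54  C=55  D=45  E=50  F=19  G=60  H=32
Turnaround (C−A): A=26  B=52  C=46  D=33  E=38  F=5  G=45  H=14
Finish order: F → A → H → D → E → B → C → G

D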